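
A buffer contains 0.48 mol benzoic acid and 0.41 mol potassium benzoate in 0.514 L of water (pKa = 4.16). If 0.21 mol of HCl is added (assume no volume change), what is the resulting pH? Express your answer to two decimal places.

After neutralization: n(C6H5COOH) = 0.69 mol, n(C6H5COO-) = 0.2 mol.
pH = pKa + log([A⁻]/[HA]) = 4.16 + log(0.2/0.69) = 4.16 -0.538

pH = 3.62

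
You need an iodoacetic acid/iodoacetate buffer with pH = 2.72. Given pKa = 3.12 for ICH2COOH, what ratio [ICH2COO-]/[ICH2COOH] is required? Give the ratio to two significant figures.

pH = pKa + log(r) ⇒ log(r) = 2.72 − 3.12 = -0.40
r = [ICH2COO-]/[ICH2COOH] = 10^(-0.40) = 0.398

ratio = 0.40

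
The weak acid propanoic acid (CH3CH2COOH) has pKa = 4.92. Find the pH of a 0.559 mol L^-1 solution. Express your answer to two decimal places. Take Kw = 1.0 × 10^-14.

CH3CH2COOH ⇌ CH3CH2COO- + H+
Ka = 10^(−4.92) = 1.20 × 10^-5
Ka = x²/(0.559 − x) = 1.20 × 10^-5
Neglecting x in the denominator: x = √(1.20 × 10^-5 × 0.559) = 2.59 × 10^-3 M
(x/C₀ = 0.46% < 5%, so the approximation holds.)
pH = −log[H+] = −log(2.59 × 10^-3) = 2.59

pH = 2.59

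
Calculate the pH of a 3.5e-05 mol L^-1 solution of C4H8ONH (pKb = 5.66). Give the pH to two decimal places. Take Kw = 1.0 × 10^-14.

pH = 8.89

C4H8ONH + H2O ⇌ C4H8ONH2+ + OH-
Kb = 10^(−5.66) = 2.19 × 10^-6
Kb = [OH-]²/(3.5e-05 − [OH-]) = 2.19 × 10^-6
[OH-] is not negligible relative to C₀; solve [OH-]² + 2.19e-06·[OH-] − 7.67e-11 = 0.
[OH-] = (−Kb + √(Kb² + 4·Kb·C₀))/2 = 7.73 × 10^-6 M
pOH = −log(7.73 × 10^-6) = 5.11; pH = 14.00 − 5.11 = 8.89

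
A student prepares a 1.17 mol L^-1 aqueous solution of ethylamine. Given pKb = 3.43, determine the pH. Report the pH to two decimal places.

pH = 12.32

C2H5NH2 + H2O ⇌ C2H5NH3+ + OH-
Kb = 10^(−3.43) = 3.72 × 10^-4
Let x = [OH-] at equilibrium. Kb = x²/(1.17 − x).
Assume x ≪ 1.17: x ≈ √(3.72 × 10^-4 × 1.17) = 2.09 × 10^-2 M
pOH = 1.68, so pH = 14.00 − pOH = 12.32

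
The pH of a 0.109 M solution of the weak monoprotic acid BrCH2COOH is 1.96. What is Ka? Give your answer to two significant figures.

[H+] = 10^(-1.96) = 1.10 × 10^-2 M
At equilibrium [HA] = 0.109 − 1.10 × 10^-2 = 9.80 × 10^-2 M
Ka = [H+][A-]/[HA] = (1.10 × 10^-2)² / 9.80 × 10^-2 = 1.2 × 10^-3

Ka = 1.2 × 10^-3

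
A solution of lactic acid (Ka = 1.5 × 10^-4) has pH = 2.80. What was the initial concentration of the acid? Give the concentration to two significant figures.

[H+] = 10^(-2.80) = 1.58 × 10^-3 M = x
Ka = x²/(C₀ − x) ⇒ C₀ = x + x²/Ka
C₀ = 1.58 × 10^-3 + (1.58 × 10^-3)²/(1.5 × 10^-4) = 1.82 × 10^-2 M

C₀ = 1.8 × 10^-2 M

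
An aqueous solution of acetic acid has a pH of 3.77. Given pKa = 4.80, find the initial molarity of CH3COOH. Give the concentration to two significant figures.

[H+] = 10^(-3.77) = 1.70 × 10^-4 M = x
Ka = 10^(−4.80) = 1.58 × 10^-5
Ka = x²/(C₀ − x) ⇒ C₀ = x + x²/Ka
C₀ = 1.70 × 10^-4 + (1.70 × 10^-4)²/(1.58 × 10^-5) = 2.00 × 10^-3 M

C₀ = 2.0 × 10^-3 M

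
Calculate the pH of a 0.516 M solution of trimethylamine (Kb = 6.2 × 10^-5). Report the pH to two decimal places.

pH = 11.75

(CH3)3N + H2O ⇌ (CH3)3NH+ + OH-
Kb = [OH-]²/(0.516 − [OH-]) = 6.2 × 10^-5
Neglecting [OH-] in the denominator: [OH-] = √(6.2 × 10^-5 × 0.516) = 5.66 × 10^-3 M
pOH = −log(5.66 × 10^-3) = 2.25; pH = 14.00 − 2.25 = 11.75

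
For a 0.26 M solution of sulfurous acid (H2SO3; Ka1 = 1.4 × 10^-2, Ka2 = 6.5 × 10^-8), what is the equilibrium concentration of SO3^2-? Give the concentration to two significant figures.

First ionization gives [H+] ≈ [HSO3-] = 5.37 × 10^-2 M.
Second step: Ka2 = [H+][SO3^2-]/[HSO3-] ≈ [SO3^2-] (since [H+] ≈ [HSO3-]).
So [SO3^2-] ≈ Ka2.

6.5 × 10^-8 M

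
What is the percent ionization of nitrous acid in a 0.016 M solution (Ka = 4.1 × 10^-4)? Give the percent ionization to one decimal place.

14.8%

HNO2 ⇌ NO2- + H+; let x = [H+] at equilibrium.
Solve x² + 0.00041x − 6.56e-06 = 0 → x = 2.36 × 10^-3 M
Fraction ionized = 2.36 × 10^-3 / 0.016 = 0.1475 → 14.8%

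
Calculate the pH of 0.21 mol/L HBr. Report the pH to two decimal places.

pH = 0.68

HBr is a strong acid and dissociates completely, so [H+] = 0.21 M.
pH = -log(0.21) = 0.68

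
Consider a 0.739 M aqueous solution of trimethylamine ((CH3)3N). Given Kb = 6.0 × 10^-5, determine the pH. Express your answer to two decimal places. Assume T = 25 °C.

(CH3)3N + H2O ⇌ (CH3)3NH+ + OH-
Kb = x²/(0.739 − x) = 6.0 × 10^-5
Since Kb ≪ C₀, x ≈ √(Kb·C₀) = 6.66 × 10^-3 M.
pOH = 2.18, so pH = 14.00 − pOH = 11.82

pH = 11.82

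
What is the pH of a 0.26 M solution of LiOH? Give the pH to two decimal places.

pH = 13.41

LiOH is a strong base; [OH-] = 0.26 M.
pOH = -log(0.26) = 0.59
pH = 14.00 - 0.59 = 13.41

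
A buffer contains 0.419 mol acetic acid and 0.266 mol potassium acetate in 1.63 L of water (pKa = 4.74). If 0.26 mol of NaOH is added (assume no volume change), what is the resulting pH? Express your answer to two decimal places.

After neutralization: n(CH3COOH) = 0.159 mol, n(CH3COO-) = 0.526 mol.
pH = pKa + log([A⁻]/[HA]) = 4.74 + log(0.526/0.159) = 4.74 +0.520

pH = 5.26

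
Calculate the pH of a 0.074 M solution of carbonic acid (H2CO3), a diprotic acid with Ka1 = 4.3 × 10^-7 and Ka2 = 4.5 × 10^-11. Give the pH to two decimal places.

pH = 3.75

Ka1 ≫ Ka2, so treat the first dissociation as the only significant source of H+.
Ka1 = x²/(0.074 − x) = 4.3 × 10^-7
x ≈ √(4.3 × 10^-7 × 0.074) = 1.78 × 10^-4 M
pH = −log(1.78 × 10^-4) = 3.75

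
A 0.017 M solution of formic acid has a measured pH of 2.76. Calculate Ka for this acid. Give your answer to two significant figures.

Ka = 2.0 × 10^-4

[H+] = 10^(-2.76) = 1.74 × 10^-3 M
At equilibrium [HA] = 0.017 − 1.74 × 10^-3 = 1.53 × 10^-2 M
Ka = [H+][A-]/[HA] = (1.74 × 10^-3)² / 1.53 × 10^-2 = 2.0 × 10^-4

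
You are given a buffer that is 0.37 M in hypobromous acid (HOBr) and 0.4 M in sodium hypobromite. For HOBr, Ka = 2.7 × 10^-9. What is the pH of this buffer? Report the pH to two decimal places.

pH = 8.60

pKa = −log(2.7 × 10^-9) = 8.569
Using pH = pKa + log([base]/[acid]) with [base]/[acid] = 0.4/0.37:
pH = 8.569 + (+0.034) = 8.60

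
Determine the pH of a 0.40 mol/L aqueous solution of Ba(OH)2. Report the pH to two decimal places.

Ba(OH)2 is a strong base (each formula unit releases 2 OH-); [OH-] = 0.8 M.
pOH = -log(0.8) = 0.10
pH = 14.00 - 0.10 = 13.90

pH = 13.90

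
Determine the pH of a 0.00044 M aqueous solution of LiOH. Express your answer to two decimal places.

pH = 10.64

LiOH is a strong base; [OH-] = 0.00044 M.
pOH = -log(0.00044) = 3.36
pH = 14.00 - 3.36 = 10.64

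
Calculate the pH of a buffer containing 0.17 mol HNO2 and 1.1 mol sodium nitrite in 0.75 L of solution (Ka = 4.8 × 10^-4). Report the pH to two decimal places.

pKa = −log(4.8 × 10^-4) = 3.319
Using pH = pKa + log([base]/[acid]) with [base]/[acid] = 1.1/0.17:
pH = 3.319 + (+0.811) = 4.13

pH = 4.13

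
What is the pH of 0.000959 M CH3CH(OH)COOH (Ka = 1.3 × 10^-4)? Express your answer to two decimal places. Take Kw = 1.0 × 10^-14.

pH = 3.53

CH3CH(OH)COOH ⇌ CH3CH(OH)COO- + H+
From the ICE table, Ka = [H+]²/(0.000959 − [H+]) = 1.3 × 10^-4.
The 5% rule fails; solving [H+]² + Ka·[H+] − Ka·C₀ = 0 exactly:
[H+] = [−0.00013 + √(0.00013² + 4.99e-07)]/2 = 2.94 × 10^-4 M
pH = −log[H+] = −log(2.94 × 10^-4) = 3.53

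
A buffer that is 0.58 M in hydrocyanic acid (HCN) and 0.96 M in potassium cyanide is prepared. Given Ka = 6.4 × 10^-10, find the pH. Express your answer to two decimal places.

pKa = −log(6.4 × 10^-10) = 9.194
pH = pKa + log([A⁻]/[HA]) = 9.194 + log(0.96/0.58)
pH = 9.194 + (+0.219) = 9.41

pH = 9.41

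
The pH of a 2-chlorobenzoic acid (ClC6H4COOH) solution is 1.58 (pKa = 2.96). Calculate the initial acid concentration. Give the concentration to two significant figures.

C₀ = 6.6 × 10^-1 M

[H+] = 10^(-1.58) = 2.63 × 10^-2 M = x
Ka = 10^(−2.96) = 1.10 × 10^-3
Ka = x²/(C₀ − x) ⇒ C₀ = x + x²/Ka
C₀ = 2.63 × 10^-2 + (2.63 × 10^-2)²/(1.10 × 10^-3) = 6.55 × 10^-1 M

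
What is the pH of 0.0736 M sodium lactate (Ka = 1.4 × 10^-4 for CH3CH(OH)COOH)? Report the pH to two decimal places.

pH = 8.36

CH3CH(OH)COO- is the conjugate base of the weak acid CH3CH(OH)COOH.
Kb = Kw/Ka = 1.0×10^-14 / 1.4 × 10^-4 = 7.14 × 10^-11
Kb = [OH-]²/(0.0736 − [OH-]) = 7.14 × 10^-11
Assume [OH-] ≪ 0.0736: [OH-] ≈ √(7.14 × 10^-11 × 0.0736) = 2.29 × 10^-6 M
Check: 0.0031% ionized — well under 5%, approximation valid.
pOH = 5.64, so pH = 14.00 − pOH = 8.36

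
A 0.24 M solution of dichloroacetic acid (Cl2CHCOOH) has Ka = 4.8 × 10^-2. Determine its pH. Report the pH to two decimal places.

Cl2CHCOOH ⇌ Cl2CHCOO- + H+
Let x = [H+] at equilibrium. Ka = x²/(0.24 − x).
x is not negligible relative to C₀; solve x² + 0.048·x − 0.0115 = 0.
x = [−0.048 + √(0.048² + 0.0461)]/2 = 8.60 × 10^-2 M
pH = −log(8.60 × 10^-2) = 1.07

pH = 1.07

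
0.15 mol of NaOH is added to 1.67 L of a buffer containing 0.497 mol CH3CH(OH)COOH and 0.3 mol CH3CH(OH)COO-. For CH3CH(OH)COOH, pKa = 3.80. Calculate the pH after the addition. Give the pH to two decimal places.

pH = 3.91

OH- converts CH3CH(OH)COOH to CH3CH(OH)COO-: CH3CH(OH)COOH → 0.347 mol, CH3CH(OH)COO- → 0.45 mol.
Henderson–Hasselbalch with mole ratio 0.45/0.347: pH = 3.80 + (+0.113)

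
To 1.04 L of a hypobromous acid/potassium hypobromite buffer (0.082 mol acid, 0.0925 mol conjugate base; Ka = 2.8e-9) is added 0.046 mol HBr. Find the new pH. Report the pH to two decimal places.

Added H+ converts OBr- to HOBr: HOBr → 0.128 mol, OBr- → 0.0465 mol.
pKa = −log(2.8 × 10^-9) = 8.553
Henderson–Hasselbalch with mole ratio 0.0465/0.128: pH = 8.553 + (-0.440)

pH = 8.11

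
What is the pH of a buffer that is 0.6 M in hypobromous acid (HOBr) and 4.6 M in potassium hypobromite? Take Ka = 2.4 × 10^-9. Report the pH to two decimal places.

pH = 9.50

pKa = −log(2.4 × 10^-9) = 8.620
pH = pKa + log([A⁻]/[HA]) = 8.620 + log(4.6/0.6)
pH = 8.620 + (+0.885) = 9.50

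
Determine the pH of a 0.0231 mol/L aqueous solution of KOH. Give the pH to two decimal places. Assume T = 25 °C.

KOH is a strong base; [OH-] = 0.0231 M.
pOH = -log(0.0231) = 1.64
pH = 14.00 - 1.64 = 12.36

pH = 12.36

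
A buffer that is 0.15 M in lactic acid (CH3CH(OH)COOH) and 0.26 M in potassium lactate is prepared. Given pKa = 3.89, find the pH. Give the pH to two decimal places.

Henderson–Hasselbalch: pH = pKa + log([CH3CH(OH)COO-]/[CH3CH(OH)COOH]) = 3.89 + log(0.26/0.15)
pH = 3.89 + (+0.239) = 4.13

pH = 4.13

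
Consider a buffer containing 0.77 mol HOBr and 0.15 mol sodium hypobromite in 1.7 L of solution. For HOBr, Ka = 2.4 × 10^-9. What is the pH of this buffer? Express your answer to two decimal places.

pKa = −log(2.4 × 10^-9) = 8.620
Henderson–Hasselbalch: pH = pKa + log([OBr-]/[HOBr]) = 8.620 + log(0.15/0.77)
pH = 8.620 + (-0.710) = 7.91

pH = 7.91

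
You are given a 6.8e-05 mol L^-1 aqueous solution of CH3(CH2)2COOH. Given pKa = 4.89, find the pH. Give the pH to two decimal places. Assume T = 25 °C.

CH3(CH2)2COOH ⇌ CH3(CH2)2COO- + H+
Ka = 10^(−4.89) = 1.29 × 10^-5
From the ICE table, Ka = x²/(6.8e-05 − x) = 1.29 × 10^-5.
The 5% rule fails; solving x² + Ka·x − Ka·C₀ = 0 exactly:
x = [−1.29e-05 + √(1.29e-05² + 3.51e-09)]/2 = 2.39 × 10^-5 M
pH = −log(2.39 × 10^-5) = 4.62

pH = 4.62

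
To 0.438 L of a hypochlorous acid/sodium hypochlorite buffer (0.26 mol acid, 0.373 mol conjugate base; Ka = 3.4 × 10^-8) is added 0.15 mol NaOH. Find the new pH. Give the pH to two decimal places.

pH = 8.15

OH- converts HOCl to OCl-: HOCl → 0.11 mol, OCl- → 0.523 mol.
pKa = −log(3.4 × 10^-8) = 7.469
pH = pKa + log([A⁻]/[HA]) = 7.469 + log(0.523/0.11) = 7.469 +0.677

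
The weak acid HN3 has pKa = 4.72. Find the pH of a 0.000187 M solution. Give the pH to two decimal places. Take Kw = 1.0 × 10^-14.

pH = 4.29

HN3 ⇌ N3- + H+
Ka = 10^(−4.72) = 1.91 × 10^-5
Ka = x²/(0.000187 − x) = 1.91 × 10^-5
Here C₀/Ka ≈ 9.79, so the small-x approximation fails. Use the quadratic:
x = (−Ka + √(Ka² + 4·Ka·C₀))/2 = 5.10 × 10^-5 M
pH = −log(5.10 × 10^-5) = 4.29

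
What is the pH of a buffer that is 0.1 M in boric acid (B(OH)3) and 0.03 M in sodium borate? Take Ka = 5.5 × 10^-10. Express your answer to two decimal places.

pH = 8.74

pKa = −log(5.5 × 10^-10) = 9.260
Using pH = pKa + log([base]/[acid]) with [base]/[acid] = 0.03/0.1:
pH = 9.260 + (-0.523) = 8.74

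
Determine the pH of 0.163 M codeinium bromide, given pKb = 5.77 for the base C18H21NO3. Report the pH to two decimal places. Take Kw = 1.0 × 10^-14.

pH = 4.51

C18H22NO3+ is the conjugate acid of the weak base C18H21NO3.
Kb = 10^(−5.77) = 1.70 × 10^-6
Ka = Kw/Kb = 1.0×10^-14 / 1.70 × 10^-6 = 5.88 × 10^-9
From the ICE table, Ka = [H+]²/(0.163 − [H+]) = 5.88 × 10^-9.
Since Ka ≪ C₀, [H+] ≈ √(Ka·C₀) = 3.10 × 10^-5 M.
([H+]/C₀ = 0.019% < 5%, so the approximation holds.)
pH = −log(3.10 × 10^-5) = 4.51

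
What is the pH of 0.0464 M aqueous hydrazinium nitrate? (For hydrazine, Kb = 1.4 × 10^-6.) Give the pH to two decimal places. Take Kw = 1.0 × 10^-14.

N2H5+ is the conjugate acid of the weak base N2H4.
Ka = Kw/Kb = 1.0×10^-14 / 1.4 × 10^-6 = 7.14 × 10^-9
Let x = [H+] at equilibrium. Ka = x²/(0.0464 − x).
Since Ka ≪ C₀, x ≈ √(Ka·C₀) = 1.82 × 10^-5 M.
(x/C₀ = 0.039% < 5%, so the approximation holds.)
pH = −log[H+] = −log(1.82 × 10^-5) = 4.74

pH = 4.74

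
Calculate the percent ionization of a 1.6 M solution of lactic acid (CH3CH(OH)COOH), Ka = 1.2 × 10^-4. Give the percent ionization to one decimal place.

CH3CH(OH)COOH ⇌ CH3CH(OH)COO- + H+; let x = [H+] at equilibrium.
x ≈ √(Ka·C₀) = √(1.2 × 10^-4 × 1.6) = 1.39 × 10^-2 M
Fraction ionized = 1.39 × 10^-2 / 1.6 = 0.0087 → 0.9%

0.9%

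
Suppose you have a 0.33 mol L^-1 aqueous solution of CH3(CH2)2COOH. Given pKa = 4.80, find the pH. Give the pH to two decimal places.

CH3(CH2)2COOH ⇌ CH3(CH2)2COO- + H+
Ka = 10^(−4.80) = 1.58 × 10^-5
From the ICE table, Ka = x²/(0.33 − x) = 1.58 × 10^-5.
Since Ka ≪ C₀, x ≈ √(Ka·C₀) = 2.28 × 10^-3 M.
(x/C₀ = 0.69% < 5%, so the approximation holds.)
pH = −log[H+] = −log(2.28 × 10^-3) = 2.64

pH = 2.64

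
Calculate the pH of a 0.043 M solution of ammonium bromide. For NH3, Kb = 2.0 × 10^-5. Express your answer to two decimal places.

NH4+ is the conjugate acid of the weak base NH3.
Ka = Kw/Kb = 1.0×10^-14 / 2.0 × 10^-5 = 5.00 × 10^-10
Ka = [H+]²/(0.043 − [H+]) = 5.00 × 10^-10
Neglecting [H+] in the denominator: [H+] = √(5.00 × 10^-10 × 0.043) = 4.64 × 10^-6 M
([H+]/C₀ = 0.011% < 5%, so the approximation holds.)
pH = −log[H+] = −log(4.64 × 10^-6) = 5.33

pH = 5.33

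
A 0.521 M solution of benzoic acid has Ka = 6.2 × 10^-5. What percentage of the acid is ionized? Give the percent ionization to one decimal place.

C6H5COOH ⇌ C6H5COO- + H+; let x = [H+] at equilibrium.
x ≈ √(Ka·C₀) = √(6.2 × 10^-5 × 0.521) = 5.68 × 10^-3 M
% ionization = x/C₀ × 100% = 5.68 × 10^-3/0.521 × 100% = 1.1%

1.1%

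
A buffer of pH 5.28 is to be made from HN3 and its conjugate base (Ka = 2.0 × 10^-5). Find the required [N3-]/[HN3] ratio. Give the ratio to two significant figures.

ratio = 3.8

pKa = -log(2.0 × 10^-5) = 4.699
pH = pKa + log(r) ⇒ log(r) = 5.28 − 4.699 = +0.581
r = [N3-]/[HN3] = 10^(+0.581) = 3.81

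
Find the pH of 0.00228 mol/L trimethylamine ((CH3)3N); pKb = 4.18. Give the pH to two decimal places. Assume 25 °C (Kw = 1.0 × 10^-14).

(CH3)3N + H2O ⇌ (CH3)3NH+ + OH-
Kb = 10^(−4.18) = 6.61 × 10^-5
From the ICE table, Kb = [OH-]²/(0.00228 − [OH-]) = 6.61 × 10^-5.
[OH-] is not negligible relative to C₀; solve [OH-]² + 6.61e-05·[OH-] − 1.51e-07 = 0.
[OH-] = (−Kb + √(Kb² + 4·Kb·C₀))/2 = 3.57 × 10^-4 M
pOH = −log(3.57 × 10^-4) = 3.45; pH = 14.00 − 3.45 = 10.55

pH = 10.55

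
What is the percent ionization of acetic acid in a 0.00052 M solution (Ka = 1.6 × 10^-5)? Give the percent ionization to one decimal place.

16.1%

CH3COOH ⇌ CH3COO- + H+; let x = [H+] at equilibrium.
Ka = x²/(C₀ − x); solving the quadratic gives x = 8.36 × 10^-5 M.
Fraction ionized = 8.36 × 10^-5 / 0.00052 = 0.1608 → 16.1%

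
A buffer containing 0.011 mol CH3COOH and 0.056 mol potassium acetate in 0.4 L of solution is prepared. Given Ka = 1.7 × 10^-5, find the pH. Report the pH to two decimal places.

pH = 5.48

pKa = −log(1.7 × 10^-5) = 4.770
pH = pKa + log([A⁻]/[HA]) = 4.770 + log(0.056/0.011)
pH = 4.770 + (+0.707) = 5.48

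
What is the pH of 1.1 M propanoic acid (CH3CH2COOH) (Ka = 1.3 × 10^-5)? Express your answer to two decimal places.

pH = 2.42

CH3CH2COOH ⇌ CH3CH2COO- + H+
Ka = [H+]²/(1.1 − [H+]) = 1.3 × 10^-5
Since Ka ≪ C₀, [H+] ≈ √(Ka·C₀) = 3.78 × 10^-3 M.
pH = −log[H+] = −log(3.78 × 10^-3) = 2.42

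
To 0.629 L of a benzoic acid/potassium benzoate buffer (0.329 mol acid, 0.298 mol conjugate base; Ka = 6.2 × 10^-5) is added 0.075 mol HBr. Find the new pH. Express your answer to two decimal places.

pH = 3.95

Added H+ converts C6H5COO- to C6H5COOH: C6H5COOH → 0.404 mol, C6H5COO- → 0.223 mol.
pKa = −log(6.2 × 10^-5) = 4.208
pH = pKa + log([A⁻]/[HA]) = 4.208 + log(0.223/0.404) = 4.208 -0.258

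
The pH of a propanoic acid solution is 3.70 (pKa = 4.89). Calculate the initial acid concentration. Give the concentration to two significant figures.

C₀ = 3.3 × 10^-3 M

[H+] = 10^(-3.70) = 2.00 × 10^-4 M = x
Ka = 10^(−4.89) = 1.29 × 10^-5
Ka = x²/(C₀ − x) ⇒ C₀ = x + x²/Ka
C₀ = 2.00 × 10^-4 + (2.00 × 10^-4)²/(1.29 × 10^-5) = 3.30 × 10^-3 M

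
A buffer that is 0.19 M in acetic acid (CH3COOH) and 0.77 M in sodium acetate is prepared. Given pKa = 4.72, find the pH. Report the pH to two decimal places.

Using pH = pKa + log([base]/[acid]) with [base]/[acid] = 0.77/0.19:
pH = 4.72 + (+0.608) = 5.33

pH = 5.33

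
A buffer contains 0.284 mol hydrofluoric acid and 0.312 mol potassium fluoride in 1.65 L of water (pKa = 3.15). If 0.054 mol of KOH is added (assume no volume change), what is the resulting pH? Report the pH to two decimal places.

pH = 3.35

OH- converts HF to F-: HF → 0.23 mol, F- → 0.366 mol.
pH = pKa + log([A⁻]/[HA]) = 3.15 + log(0.366/0.23) = 3.15 +0.202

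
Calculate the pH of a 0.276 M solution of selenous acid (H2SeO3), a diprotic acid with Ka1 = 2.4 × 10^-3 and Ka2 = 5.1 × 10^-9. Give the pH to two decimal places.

Ka1 ≫ Ka2, so treat the first dissociation as the only significant source of H+.
Ka1 = x²/(0.276 − x) = 2.4 × 10^-3
Solving the quadratic: x = (−Ka1 + √(Ka1² + 4·Ka1·C₀))/2 = 2.46 × 10^-2 M
pH = −log(2.46 × 10^-2) = 1.61

pH = 1.61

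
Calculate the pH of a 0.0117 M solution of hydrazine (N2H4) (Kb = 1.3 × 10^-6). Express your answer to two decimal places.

N2H4 + H2O ⇌ N2H5+ + OH-
Kb = [OH-]²/(0.0117 − [OH-]) = 1.3 × 10^-6
Since Kb ≪ C₀, [OH-] ≈ √(Kb·C₀) = 1.23 × 10^-4 M.
([OH-]/C₀ = 1.1% < 5%, so the approximation holds.)
pOH = −log(1.23 × 10^-4) = 3.91; pH = 14.00 − 3.91 = 10.09

pH = 10.09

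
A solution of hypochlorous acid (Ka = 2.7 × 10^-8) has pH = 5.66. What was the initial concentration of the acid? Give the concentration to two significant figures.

[H+] = 10^(-5.66) = 2.19 × 10^-6 M = x
Ka = x²/(C₀ − x) ⇒ C₀ = x + x²/Ka
C₀ = 2.19 × 10^-6 + (2.19 × 10^-6)²/(2.7 × 10^-8) = 1.80 × 10^-4 M

C₀ = 1.8 × 10^-4 M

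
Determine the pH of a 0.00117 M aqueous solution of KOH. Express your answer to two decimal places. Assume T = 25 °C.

pH = 11.07

KOH is a strong base; [OH-] = 0.00117 M.
pOH = -log(0.00117) = 2.93
pH = 14.00 - 2.93 = 11.07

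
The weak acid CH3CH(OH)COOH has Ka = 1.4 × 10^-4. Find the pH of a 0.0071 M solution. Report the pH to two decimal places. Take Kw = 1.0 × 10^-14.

CH3CH(OH)COOH ⇌ CH3CH(OH)COO- + H+
From the ICE table, Ka = [H+]²/(0.0071 − [H+]) = 1.4 × 10^-4.
[H+] is not negligible relative to C₀; solve [H+]² + 0.00014·[H+] − 9.94e-07 = 0.
[H+] = (−Ka + √(Ka² + 4·Ka·C₀))/2 = 9.29 × 10^-4 M
pH = −log[H+] = −log(9.29 × 10^-4) = 3.03

pH = 3.03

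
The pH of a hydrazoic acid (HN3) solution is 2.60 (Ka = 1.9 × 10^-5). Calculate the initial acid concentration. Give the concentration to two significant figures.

[H+] = 10^(-2.60) = 2.51 × 10^-3 M = x
Ka = x²/(C₀ − x) ⇒ C₀ = x + x²/Ka
C₀ = 2.51 × 10^-3 + (2.51 × 10^-3)²/(1.9 × 10^-5) = 3.34 × 10^-1 M

C₀ = 3.3 × 10^-1 M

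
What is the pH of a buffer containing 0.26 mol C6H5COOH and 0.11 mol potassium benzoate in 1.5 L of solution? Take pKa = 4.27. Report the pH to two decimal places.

pH = 3.90

Henderson–Hasselbalch: pH = pKa + log([C6H5COO-]/[C6H5COOH]) = 4.27 + log(0.11/0.26)
pH = 4.27 + (-0.374) = 3.90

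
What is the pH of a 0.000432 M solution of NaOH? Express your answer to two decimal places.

NaOH is a strong base; [OH-] = 0.000432 M.
pOH = -log(0.000432) = 3.36
pH = 14.00 - 3.36 = 10.64

pH = 10.64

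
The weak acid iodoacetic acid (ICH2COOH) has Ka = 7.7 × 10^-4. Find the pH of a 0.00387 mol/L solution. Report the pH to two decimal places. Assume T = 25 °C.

ICH2COOH ⇌ ICH2COO- + H+
From the ICE table, Ka = [H+]²/(0.00387 − [H+]) = 7.7 × 10^-4.
[H+] is not negligible relative to C₀; solve [H+]² + 0.00077·[H+] − 2.98e-06 = 0.
[H+] = (−Ka + √(Ka² + 4·Ka·C₀))/2 = 1.38 × 10^-3 M
pH = −log[H+] = −log(1.38 × 10^-3) = 2.86

pH = 2.86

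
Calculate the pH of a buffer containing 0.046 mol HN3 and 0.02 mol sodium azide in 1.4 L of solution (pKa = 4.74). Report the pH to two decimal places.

Henderson–Hasselbalch: pH = pKa + log([N3-]/[HN3]) = 4.74 + log(0.02/0.046)
pH = 4.74 + (-0.362) = 4.38

pH = 4.38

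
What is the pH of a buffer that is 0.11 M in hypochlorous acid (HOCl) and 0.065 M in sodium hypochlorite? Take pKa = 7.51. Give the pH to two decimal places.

pH = 7.28

Henderson–Hasselbalch: pH = pKa + log([OCl-]/[HOCl]) = 7.51 + log(0.065/0.11)
pH = 7.51 + (-0.228) = 7.28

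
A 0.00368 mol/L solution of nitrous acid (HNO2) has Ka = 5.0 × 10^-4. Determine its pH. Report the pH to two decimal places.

pH = 2.95

HNO2 ⇌ NO2- + H+
From the ICE table, Ka = [H+]²/(0.00368 − [H+]) = 5.0 × 10^-4.
[H+] is not negligible relative to C₀; solve [H+]² + 0.0005·[H+] − 1.84e-06 = 0.
[H+] = [−0.0005 + √(0.0005² + 7.36e-06)]/2 = 1.13 × 10^-3 M
pH = −log[H+] = −log(1.13 × 10^-3) = 2.95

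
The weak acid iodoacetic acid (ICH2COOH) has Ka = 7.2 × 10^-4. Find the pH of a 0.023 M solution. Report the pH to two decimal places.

pH = 2.43

ICH2COOH ⇌ ICH2COO- + H+
Ka = x²/(0.023 − x) = 7.2 × 10^-4
The 5% rule fails; solving x² + Ka·x − Ka·C₀ = 0 exactly:
x = [−0.00072 + √(0.00072² + 6.62e-05)]/2 = 3.73 × 10^-3 M
pH = −log(3.73 × 10^-3) = 2.43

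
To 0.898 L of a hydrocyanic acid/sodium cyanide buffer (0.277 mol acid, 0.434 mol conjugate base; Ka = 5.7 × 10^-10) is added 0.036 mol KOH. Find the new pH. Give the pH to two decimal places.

OH- converts HCN to CN-: HCN → 0.241 mol, CN- → 0.47 mol.
pKa = −log(5.7 × 10^-10) = 9.244
pH = pKa + log([A⁻]/[HA]) = 9.244 + log(0.47/0.241) = 9.244 +0.290

pH = 9.53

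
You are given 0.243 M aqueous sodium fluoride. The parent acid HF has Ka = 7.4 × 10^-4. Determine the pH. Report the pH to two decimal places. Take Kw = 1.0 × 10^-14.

F- is the conjugate base of the weak acid HF.
Kb = Kw/Ka = 1.0×10^-14 / 7.4 × 10^-4 = 1.35 × 10^-11
Kb = [OH-]²/(0.243 − [OH-]) = 1.35 × 10^-11
Since Kb ≪ C₀, [OH-] ≈ √(Kb·C₀) = 1.81 × 10^-6 M.
pOH = −log(1.81 × 10^-6) = 5.74; pH = 14.00 − 5.74 = 8.26

pH = 8.26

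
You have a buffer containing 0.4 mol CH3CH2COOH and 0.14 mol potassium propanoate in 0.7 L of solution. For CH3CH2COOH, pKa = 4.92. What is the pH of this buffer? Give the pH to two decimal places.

Henderson–Hasselbalch: pH = pKa + log([CH3CH2COO-]/[CH3CH2COOH]) = 4.92 + log(0.14/0.4)
pH = 4.92 + (-0.456) = 4.46

pH = 4.46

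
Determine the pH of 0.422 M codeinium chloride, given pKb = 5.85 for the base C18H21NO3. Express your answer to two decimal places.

pH = 4.26

C18H22NO3+ is the conjugate acid of the weak base C18H21NO3.
Kb = 10^(−5.85) = 1.41 × 10^-6
Ka = Kw/Kb = 1.0×10^-14 / 1.41 × 10^-6 = 7.09 × 10^-9
Ka = x²/(0.422 − x) = 7.09 × 10^-9
Neglecting x in the denominator: x = √(7.09 × 10^-9 × 0.422) = 5.47 × 10^-5 M
Check: 0.013% ionized — well under 5%, approximation valid.
pH = −log(5.47 × 10^-5) = 4.26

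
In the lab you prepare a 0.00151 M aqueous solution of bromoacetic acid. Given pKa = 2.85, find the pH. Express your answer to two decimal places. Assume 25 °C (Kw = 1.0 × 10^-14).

pH = 3.04

BrCH2COOH ⇌ BrCH2COO- + H+
Ka = 10^(−2.85) = 1.41 × 10^-3
From the ICE table, Ka = x²/(0.00151 − x) = 1.41 × 10^-3.
The 5% rule fails; solving x² + Ka·x − Ka·C₀ = 0 exactly:
x = [−0.00141 + √(0.00141² + 8.52e-06)]/2 = 9.16 × 10^-4 M
pH = −log[H+] = −log(9.16 × 10^-4) = 3.04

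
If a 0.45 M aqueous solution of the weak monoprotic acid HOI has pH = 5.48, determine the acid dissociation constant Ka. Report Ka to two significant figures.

[H+] = 10^(-5.48) = 3.31 × 10^-6 M
At equilibrium [HA] = 0.45 − 3.31 × 10^-6 = 4.50 × 10^-1 M
Ka = [H+][A-]/[HA] = (3.31 × 10^-6)² / 4.50 × 10^-1 = 2.4 × 10^-11

Ka = 2.4 × 10^-11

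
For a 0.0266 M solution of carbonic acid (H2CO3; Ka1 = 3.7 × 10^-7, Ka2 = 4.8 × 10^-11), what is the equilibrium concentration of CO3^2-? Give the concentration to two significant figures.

First ionization gives [H+] ≈ [HCO3-] = 9.92 × 10^-5 M.
Second step: Ka2 = [H+][CO3^2-]/[HCO3-] ≈ [CO3^2-] (since [H+] ≈ [HCO3-]).
So [CO3^2-] ≈ Ka2.

4.8 × 10^-11 M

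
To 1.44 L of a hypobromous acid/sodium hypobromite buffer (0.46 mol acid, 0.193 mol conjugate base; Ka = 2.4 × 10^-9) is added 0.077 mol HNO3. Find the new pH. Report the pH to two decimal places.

Added H+ converts OBr- to HOBr: HOBr → 0.537 mol, OBr- → 0.116 mol.
pKa = −log(2.4 × 10^-9) = 8.620
pH = pKa + log(n_OBr-/n_HOBr) = 8.620 + log(0.116/0.537) = 8.620 + (-0.666)

pH = 7.95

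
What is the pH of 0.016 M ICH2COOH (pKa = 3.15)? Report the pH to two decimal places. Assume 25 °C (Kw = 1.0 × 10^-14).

pH = 2.52

ICH2COOH ⇌ ICH2COO- + H+
Ka = 10^(−3.15) = 7.08 × 10^-4
Ka = [H+]²/(0.016 − [H+]) = 7.08 × 10^-4
Here C₀/Ka ≈ 22.6, so the small-[H+] approximation fails. Use the quadratic:
[H+] = (−Ka + √(Ka² + 4·Ka·C₀))/2 = 3.03 × 10^-3 M
pH = −log[H+] = −log(3.03 × 10^-3) = 2.52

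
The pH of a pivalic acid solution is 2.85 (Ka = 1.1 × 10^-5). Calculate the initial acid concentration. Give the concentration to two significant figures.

[H+] = 10^(-2.85) = 1.41 × 10^-3 M = x
Ka = x²/(C₀ − x) ⇒ C₀ = x + x²/Ka
C₀ = 1.41 × 10^-3 + (1.41 × 10^-3)²/(1.1 × 10^-5) = 1.82 × 10^-1 M

C₀ = 1.8 × 10^-1 M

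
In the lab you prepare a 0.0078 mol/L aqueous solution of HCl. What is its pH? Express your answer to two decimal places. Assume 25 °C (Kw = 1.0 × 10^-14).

pH = 2.11

HCl is a strong acid and dissociates completely, so [H+] = 0.0078 M.
pH = -log(0.0078) = 2.11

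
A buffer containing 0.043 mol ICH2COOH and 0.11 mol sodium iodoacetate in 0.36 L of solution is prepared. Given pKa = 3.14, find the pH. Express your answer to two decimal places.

pH = 3.55

Henderson–Hasselbalch: pH = pKa + log([ICH2COO-]/[ICH2COOH]) = 3.14 + log(0.11/0.043)
pH = 3.14 + (+0.408) = 3.55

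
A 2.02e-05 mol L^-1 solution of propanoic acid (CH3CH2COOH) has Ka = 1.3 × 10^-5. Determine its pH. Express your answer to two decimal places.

CH3CH2COOH ⇌ CH3CH2COO- + H+
Ka = x²/(2.02e-05 − x) = 1.3 × 10^-5
The 5% rule fails; solving x² + Ka·x − Ka·C₀ = 0 exactly:
x = (−Ka + √(Ka² + 4·Ka·C₀))/2 = 1.10 × 10^-5 M
pH = −log[H+] = −log(1.10 × 10^-5) = 4.96

pH = 4.96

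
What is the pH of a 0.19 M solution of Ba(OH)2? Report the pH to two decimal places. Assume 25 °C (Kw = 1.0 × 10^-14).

pH = 13.58

Ba(OH)2 is a strong base (each formula unit releases 2 OH-); [OH-] = 0.38 M.
pOH = -log(0.38) = 0.42
pH = 14.00 - 0.42 = 13.58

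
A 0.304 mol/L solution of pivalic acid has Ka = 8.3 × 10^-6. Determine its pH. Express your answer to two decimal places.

pH = 2.80

(CH3)3CCOOH ⇌ (CH3)3CCOO- + H+
Ka = [H+]²/(0.304 − [H+]) = 8.3 × 10^-6
Neglecting [H+] in the denominator: [H+] = √(8.3 × 10^-6 × 0.304) = 1.59 × 10^-3 M
Check: 0.52% ionized — well under 5%, approximation valid.
pH = −log(1.59 × 10^-3) = 2.80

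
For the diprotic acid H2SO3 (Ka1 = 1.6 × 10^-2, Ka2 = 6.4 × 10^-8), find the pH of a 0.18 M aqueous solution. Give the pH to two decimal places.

pH = 1.33

Since Ka1 ≫ Ka2, the first ionization dominates [H+].
Ka1 = x²/(0.18 − x) = 1.6 × 10^-2
Solving the quadratic: x = (−Ka1 + √(Ka1² + 4·Ka1·C₀))/2 = 4.63 × 10^-2 M
pH = −log(4.63 × 10^-2) = 1.33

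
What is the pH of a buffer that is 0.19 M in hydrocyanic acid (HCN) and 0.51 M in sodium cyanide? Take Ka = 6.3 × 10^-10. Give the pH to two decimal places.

pKa = −log(6.3 × 10^-10) = 9.201
pH = pKa + log([A⁻]/[HA]) = 9.201 + log(0.51/0.19)
pH = 9.201 + (+0.429) = 9.63

pH = 9.63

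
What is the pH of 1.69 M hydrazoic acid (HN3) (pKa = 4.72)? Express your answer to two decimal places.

HN3 ⇌ N3- + H+
Ka = 10^(−4.72) = 1.91 × 10^-5
From the ICE table, Ka = [H+]²/(1.69 − [H+]) = 1.91 × 10^-5.
Neglecting [H+] in the denominator: [H+] = √(1.91 × 10^-5 × 1.69) = 5.68 × 10^-3 M
Check: 0.34% ionized — well under 5%, approximation valid.
pH = −log[H+] = −log(5.68 × 10^-3) = 2.25

pH = 2.25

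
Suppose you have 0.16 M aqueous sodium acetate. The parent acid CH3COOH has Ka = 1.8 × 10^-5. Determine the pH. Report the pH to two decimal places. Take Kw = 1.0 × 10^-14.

CH3COO- is the conjugate base of the weak acid CH3COOH.
Kb = Kw/Ka = 1.0×10^-14 / 1.8 × 10^-5 = 5.56 × 10^-10
From the ICE table, Kb = x²/(0.16 − x) = 5.56 × 10^-10.
Since Kb ≪ C₀, x ≈ √(Kb·C₀) = 9.43 × 10^-6 M.
(x/C₀ = 0.0059% < 5%, so the approximation holds.)
pOH = −log(9.43 × 10^-6) = 5.03; pH = 14.00 − 5.03 = 8.97

pH = 8.97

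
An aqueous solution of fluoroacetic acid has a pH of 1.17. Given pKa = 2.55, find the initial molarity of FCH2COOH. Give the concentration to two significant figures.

[H+] = 10^(-1.17) = 6.76 × 10^-2 M = x
Ka = 10^(−2.55) = 2.82 × 10^-3
Ka = x²/(C₀ − x) ⇒ C₀ = x + x²/Ka
C₀ = 6.76 × 10^-2 + (6.76 × 10^-2)²/(2.82 × 10^-3) = 1.69 M

C₀ = 1.7 M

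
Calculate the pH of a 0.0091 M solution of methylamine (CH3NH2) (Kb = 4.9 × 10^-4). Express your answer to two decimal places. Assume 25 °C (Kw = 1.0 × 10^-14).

pH = 11.27

CH3NH2 + H2O ⇌ CH3NH3+ + OH-
From the ICE table, Kb = x²/(0.0091 − x) = 4.9 × 10^-4.
Here C₀/Kb ≈ 18.6, so the small-x approximation fails. Use the quadratic:
x = [−0.00049 + √(0.00049² + 1.78e-05)]/2 = 1.88 × 10^-3 M
pOH = 2.73, so pH = 14.00 − pOH = 11.27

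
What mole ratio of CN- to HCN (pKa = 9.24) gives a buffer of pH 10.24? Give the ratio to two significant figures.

pH = pKa + log(r) ⇒ log(r) = 10.24 − 9.24 = +1.00
r = [CN-]/[HCN] = 10^(+1.00) = 10

ratio = 10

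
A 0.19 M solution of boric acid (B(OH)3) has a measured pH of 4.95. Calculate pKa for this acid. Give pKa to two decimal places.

[H+] = 10^(-4.95) = 1.12 × 10^-5 M
At equilibrium [HA] = 0.19 − 1.12 × 10^-5 = 1.90 × 10^-1 M
Ka = [H+][A-]/[HA] = (1.12 × 10^-5)² / 1.90 × 10^-1 = 6.60 × 10^-10
pKa = -log(6.60 × 10^-10) = 9.18

pKa = 9.18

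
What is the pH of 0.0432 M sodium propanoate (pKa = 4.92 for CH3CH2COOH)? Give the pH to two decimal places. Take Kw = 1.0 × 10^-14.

pH = 8.78

CH3CH2COO- is the conjugate base of the weak acid CH3CH2COOH.
Ka = 10^(−4.92) = 1.20 × 10^-5
Kb = Kw/Ka = 1.0×10^-14 / 1.20 × 10^-5 = 8.33 × 10^-10
Kb = [OH-]²/(0.0432 − [OH-]) = 8.33 × 10^-10
Since Kb ≪ C₀, [OH-] ≈ √(Kb·C₀) = 6.00 × 10^-6 M.
pOH = 5.22, so pH = 14.00 − pOH = 8.78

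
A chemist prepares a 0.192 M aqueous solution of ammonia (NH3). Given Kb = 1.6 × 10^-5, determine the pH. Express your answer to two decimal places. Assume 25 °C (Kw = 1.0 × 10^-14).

pH = 11.24

NH3 + H2O ⇌ NH4+ + OH-
Let x = [OH-] at equilibrium. Kb = x²/(0.192 − x).
Assume x ≪ 0.192: x ≈ √(1.6 × 10^-5 × 0.192) = 1.75 × 10^-3 M
Check: 0.91% ionized — well under 5%, approximation valid.
pOH = 2.76, so pH = 14.00 − pOH = 11.24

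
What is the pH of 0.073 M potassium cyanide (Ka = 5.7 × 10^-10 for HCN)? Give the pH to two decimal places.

pH = 11.05

CN- is the conjugate base of the weak acid HCN.
Kb = Kw/Ka = 1.0×10^-14 / 5.7 × 10^-10 = 1.75 × 10^-5
From the ICE table, Kb = [OH-]²/(0.073 − [OH-]) = 1.75 × 10^-5.
Assume [OH-] ≪ 0.073: [OH-] ≈ √(1.75 × 10^-5 × 0.073) = 1.13 × 10^-3 M
pOH = 2.95, so pH = 14.00 − pOH = 11.05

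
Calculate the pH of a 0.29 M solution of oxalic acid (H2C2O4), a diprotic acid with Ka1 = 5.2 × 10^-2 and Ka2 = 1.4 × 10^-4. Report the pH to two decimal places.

pH = 1.00

Ka1 ≫ Ka2, so treat the first dissociation as the only significant source of H+.
Ka1 = x²/(0.29 − x) = 5.2 × 10^-2
Solving the quadratic: x = (−Ka1 + √(Ka1² + 4·Ka1·C₀))/2 = 9.95 × 10^-2 M
pH = −log(9.95 × 10^-2) = 1.00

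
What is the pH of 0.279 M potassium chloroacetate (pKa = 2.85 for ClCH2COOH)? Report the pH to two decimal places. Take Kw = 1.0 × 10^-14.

ClCH2COO- is the conjugate base of the weak acid ClCH2COOH.
Ka = 10^(−2.85) = 1.41 × 10^-3
Kb = Kw/Ka = 1.0×10^-14 / 1.41 × 10^-3 = 7.09 × 10^-12
From the ICE table, Kb = [OH-]²/(0.279 − [OH-]) = 7.09 × 10^-12.
Neglecting [OH-] in the denominator: [OH-] = √(7.09 × 10^-12 × 0.279) = 1.41 × 10^-6 M
Check: 0.0005% ionized — well under 5%, approximation valid.
pOH = −log(1.41 × 10^-6) = 5.85; pH = 14.00 − 5.85 = 8.15

pH = 8.15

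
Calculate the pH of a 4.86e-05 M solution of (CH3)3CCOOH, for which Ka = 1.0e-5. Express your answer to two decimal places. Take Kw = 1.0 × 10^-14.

(CH3)3CCOOH ⇌ (CH3)3CCOO- + H+
Ka = x²/(4.86e-05 − x) = 1.0 × 10^-5
x is not negligible relative to C₀; solve x² + 1e-05·x − 4.86e-10 = 0.
x = (−Ka + √(Ka² + 4·Ka·C₀))/2 = 1.76 × 10^-5 M
pH = −log[H+] = −log(1.76 × 10^-5) = 4.75

pH = 4.75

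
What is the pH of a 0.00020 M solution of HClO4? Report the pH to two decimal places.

HClO4 is a strong acid and dissociates completely, so [H+] = 0.00020 M.
pH = -log(0.0002) = 3.70

pH = 3.70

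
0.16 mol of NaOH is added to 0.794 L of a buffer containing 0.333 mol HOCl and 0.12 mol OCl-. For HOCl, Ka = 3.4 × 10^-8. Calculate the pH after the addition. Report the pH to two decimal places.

After neutralization: n(HOCl) = 0.173 mol, n(OCl-) = 0.28 mol.
pKa = −log(3.4 × 10^-8) = 7.469
pH = pKa + log([A⁻]/[HA]) = 7.469 + log(0.28/0.173) = 7.469 +0.209

pH = 7.68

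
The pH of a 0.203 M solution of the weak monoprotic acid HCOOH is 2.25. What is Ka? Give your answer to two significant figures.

Ka = 1.6 × 10^-4

[H+] = 10^(-2.25) = 5.62 × 10^-3 M
At equilibrium [HA] = 0.203 − 5.62 × 10^-3 = 1.97 × 10^-1 M
Ka = [H+][A-]/[HA] = (5.62 × 10^-3)² / 1.97 × 10^-1 = 1.6 × 10^-4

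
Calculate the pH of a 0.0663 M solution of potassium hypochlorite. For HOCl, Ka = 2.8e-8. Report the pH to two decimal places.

OCl- is the conjugate base of the weak acid HOCl.
Kb = Kw/Ka = 1.0×10^-14 / 2.8 × 10^-8 = 3.57 × 10^-7
From the ICE table, Kb = [OH-]²/(0.0663 − [OH-]) = 3.57 × 10^-7.
Neglecting [OH-] in the denominator: [OH-] = √(3.57 × 10^-7 × 0.0663) = 1.54 × 10^-4 M
pOH = −log(1.54 × 10^-4) = 3.81; pH = 14.00 − 3.81 = 10.19

pH = 10.19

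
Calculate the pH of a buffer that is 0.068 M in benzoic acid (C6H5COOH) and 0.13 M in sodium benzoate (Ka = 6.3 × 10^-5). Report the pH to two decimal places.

pKa = −log(6.3 × 10^-5) = 4.201
pH = pKa + log([A⁻]/[HA]) = 4.201 + log(0.13/0.068)
pH = 4.201 + (+0.281) = 4.48

pH = 4.48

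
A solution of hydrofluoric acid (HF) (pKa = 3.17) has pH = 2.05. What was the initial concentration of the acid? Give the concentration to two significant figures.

[H+] = 10^(-2.05) = 8.91 × 10^-3 M = x
Ka = 10^(−3.17) = 6.76 × 10^-4
Ka = x²/(C₀ − x) ⇒ C₀ = x + x²/Ka
C₀ = 8.91 × 10^-3 + (8.91 × 10^-3)²/(6.76 × 10^-4) = 1.26 × 10^-1 M

C₀ = 1.3 × 10^-1 M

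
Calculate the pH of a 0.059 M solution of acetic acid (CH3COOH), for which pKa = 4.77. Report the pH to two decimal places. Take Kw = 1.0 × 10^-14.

pH = 3.00

CH3COOH ⇌ CH3COO- + H+
Ka = 10^(−4.77) = 1.70 × 10^-5
Ka = [H+]²/(0.059 − [H+]) = 1.70 × 10^-5
Since Ka ≪ C₀, [H+] ≈ √(Ka·C₀) = 1.00 × 10^-3 M.
Check: 1.7% ionized — well under 5%, approximation valid.
pH = −log(1.00 × 10^-3) = 3.00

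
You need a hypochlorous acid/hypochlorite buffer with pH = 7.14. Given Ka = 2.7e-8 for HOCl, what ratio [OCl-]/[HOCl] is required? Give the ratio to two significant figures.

pKa = -log(2.7 × 10^-8) = 7.569
pH = pKa + log(r) ⇒ log(r) = 7.14 − 7.569 = -0.429
r = [OCl-]/[HOCl] = 10^(-0.429) = 0.372

ratio = 0.37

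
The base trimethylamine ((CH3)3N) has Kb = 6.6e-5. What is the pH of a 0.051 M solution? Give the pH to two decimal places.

pH = 11.26

(CH3)3N + H2O ⇌ (CH3)3NH+ + OH-
From the ICE table, Kb = x²/(0.051 − x) = 6.6 × 10^-5.
Neglecting x in the denominator: x = √(6.6 × 10^-5 × 0.051) = 1.83 × 10^-3 M
Check: 3.6% ionized — well under 5%, approximation valid.
pOH = 2.74, so pH = 14.00 − pOH = 11.26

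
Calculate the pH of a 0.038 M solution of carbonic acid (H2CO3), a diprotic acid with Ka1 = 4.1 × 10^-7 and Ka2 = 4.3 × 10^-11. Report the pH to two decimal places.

pH = 3.90

Ka1 ≫ Ka2, so treat the first dissociation as the only significant source of H+.
Ka1 = x²/(0.038 − x) = 4.1 × 10^-7
x ≈ √(4.1 × 10^-7 × 0.038) = 1.25 × 10^-4 M
pH = −log(1.25 × 10^-4) = 3.90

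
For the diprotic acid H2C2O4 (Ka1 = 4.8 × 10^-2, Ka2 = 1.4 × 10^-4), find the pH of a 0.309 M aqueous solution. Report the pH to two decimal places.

pH = 1.00

Ka1 ≫ Ka2, so treat the first dissociation as the only significant source of H+.
Ka1 = x²/(0.309 − x) = 4.8 × 10^-2
Solving the quadratic: x = (−Ka1 + √(Ka1² + 4·Ka1·C₀))/2 = 1.00 × 10^-1 M
pH = −log(1.00 × 10^-1) = 1.00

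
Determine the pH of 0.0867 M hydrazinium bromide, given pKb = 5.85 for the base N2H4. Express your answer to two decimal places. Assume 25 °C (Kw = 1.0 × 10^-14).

pH = 4.61

N2H5+ is the conjugate acid of the weak base N2H4.
Kb = 10^(−5.85) = 1.41 × 10^-6
Ka = Kw/Kb = 1.0×10^-14 / 1.41 × 10^-6 = 7.09 × 10^-9
Ka = [H+]²/(0.0867 − [H+]) = 7.09 × 10^-9
Assume [H+] ≪ 0.0867: [H+] ≈ √(7.09 × 10^-9 × 0.0867) = 2.48 × 10^-5 M
pH = −log[H+] = −log(2.48 × 10^-5) = 4.61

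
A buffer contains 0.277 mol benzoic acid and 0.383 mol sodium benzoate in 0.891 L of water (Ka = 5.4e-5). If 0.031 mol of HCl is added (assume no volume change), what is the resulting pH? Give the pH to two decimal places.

pH = 4.33

Added H+ converts C6H5COO- to C6H5COOH: C6H5COOH → 0.308 mol, C6H5COO- → 0.352 mol.
pKa = −log(5.4 × 10^-5) = 4.268
Henderson–Hasselbalch with mole ratio 0.352/0.308: pH = 4.268 + (+0.058)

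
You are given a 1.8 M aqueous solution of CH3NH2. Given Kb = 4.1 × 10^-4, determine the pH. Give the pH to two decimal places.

pH = 12.43

CH3NH2 + H2O ⇌ CH3NH3+ + OH-
Kb = [OH-]²/(1.8 − [OH-]) = 4.1 × 10^-4
Neglecting [OH-] in the denominator: [OH-] = √(4.1 × 10^-4 × 1.8) = 2.72 × 10^-2 M
Check: 1.5% ionized — well under 5%, approximation valid.
pOH = −log(2.72 × 10^-2) = 1.57; pH = 14.00 − 1.57 = 12.43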